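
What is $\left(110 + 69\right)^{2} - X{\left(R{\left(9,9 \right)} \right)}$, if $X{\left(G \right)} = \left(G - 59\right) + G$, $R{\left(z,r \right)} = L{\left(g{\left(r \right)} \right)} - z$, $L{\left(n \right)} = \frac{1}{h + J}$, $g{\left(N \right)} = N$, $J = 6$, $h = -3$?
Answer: $\frac{96352}{3} \approx 32117.0$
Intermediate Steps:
$L{\left(n \right)} = \frac{1}{3}$ ($L{\left(n \right)} = \frac{1}{-3 + 6} = \frac{1}{3}$)
$R{\left(z,r \right)} = \frac{1}{3} - z$
$X{\left(G \right)} = -59 + 2 G$ ($X{\left(G \right)} = \left(-59 + G\right) + G = -59 + 2 G$)
$\left(110 + 69\right)^{2} - X{\left(R{\left(9,9 \right)} \right)} = \left(110 + 69\right)^{2} - \left(-59 + 2 \left(\frac{1}{3} - 9\right)\right) = 179^{2} - \left(-59 + 2 \left(\frac{1}{3} - 9\right)\right) = 32041 - \left(-59 + 2 \left(- \frac{26}{3}\right)\right) = 32041 - \left(-59 - \frac{52}{3}\right) = 32041 - - \frac{229}{3} = 32041 + \frac{229}{3} = \frac{96352}{3}$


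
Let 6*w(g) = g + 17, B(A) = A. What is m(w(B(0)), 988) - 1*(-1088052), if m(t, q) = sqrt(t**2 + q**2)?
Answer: 1088052 + sqrt(35141473)/6 ≈ 1.0890e+6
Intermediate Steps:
w(g) = 17/6 + g/6 (w(g) = (g + 17)/6 = (17 + g)/6 = 17/6 + g/6)
m(t, q) = sqrt(q**2 + t**2)
m(w(B(0)), 988) - 1*(-1088052) = sqrt(988**2 + (17/6 + (1/6)*0)**2) - 1*(-1088052) = sqrt(976144 + (17/6 + 0)**2) + 1088052 = sqrt(976144 + (17/6)**2) + 1088052 = sqrt(976144 + 289/36) + 1088052 = sqrt(35141473/36) + 1088052 = sqrt(35141473)/6 + 1088052 = 1088052 + sqrt(35141473)/6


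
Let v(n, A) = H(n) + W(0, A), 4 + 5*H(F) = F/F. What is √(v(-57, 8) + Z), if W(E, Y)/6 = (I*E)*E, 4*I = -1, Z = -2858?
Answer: I*√71465/5 ≈ 53.466*I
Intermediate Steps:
H(F) = -⅗ (H(F) = -⅘ + (F/F)/5 = -⅘ + (⅕)*1 = -⅘ + ⅕ = -⅗)
I = -¼ (I = (¼)*(-1) = -¼ ≈ -0.25000)
W(E, Y) = -3*E²/2 (W(E, Y) = 6*((-E/4)*E) = 6*(-E²/4) = -3*E²/2)
v(n, A) = -⅗ (v(n, A) = -⅗ - 3/2*0² = -⅗ - 3/2*0 = -⅗ + 0 = -⅗)
√(v(-57, 8) + Z) = √(-⅗ - 2858) = √(-14293/5) = I*√71465/5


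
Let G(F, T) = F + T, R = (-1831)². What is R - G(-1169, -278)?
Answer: 3354008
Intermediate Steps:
R = 3352561
R - G(-1169, -278) = 3352561 - (-1169 - 278) = 3352561 - 1*(-1447) = 3352561 + 1447 = 3354008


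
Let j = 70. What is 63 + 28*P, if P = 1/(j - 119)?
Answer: 437/7 ≈ 62.429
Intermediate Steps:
P = -1/49 (P = 1/(70 - 119) = 1/(-49) = -1/49 ≈ -0.020408)
63 + 28*P = 63 + 28*(-1/49) = 63 - 4/7 = 437/7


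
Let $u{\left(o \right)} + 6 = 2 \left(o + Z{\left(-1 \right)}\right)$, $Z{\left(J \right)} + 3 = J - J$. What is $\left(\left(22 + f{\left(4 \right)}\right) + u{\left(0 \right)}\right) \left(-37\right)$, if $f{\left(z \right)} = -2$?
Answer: $-296$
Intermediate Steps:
$Z{\left(J \right)} = -3$ ($Z{\left(J \right)} = -3 + \left(J - J\right) = -3 + 0 = -3$)
$u{\left(o \right)} = -12 + 2 o$ ($u{\left(o \right)} = -6 + 2 \left(o - 3\right) = -6 + 2 \left(-3 + o\right) = -6 + \left(-6 + 2 o\right) = -12 + 2 o$)
$\left(\left(22 + f{\left(4 \right)}\right) + u{\left(0 \right)}\right) \left(-37\right) = \left(\left(22 - 2\right) + \left(-12 + 2 \cdot 0\right)\right) \left(-37\right) = \left(20 + \left(-12 + 0\right)\right) \left(-37\right) = \left(20 - 12\right) \left(-37\right) = 8 \left(-37\right) = -296$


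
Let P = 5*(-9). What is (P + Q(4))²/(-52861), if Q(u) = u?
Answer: -1681/52861 ≈ -0.031800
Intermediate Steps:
P = -45
(P + Q(4))²/(-52861) = (-45 + 4)²/(-52861) = (-41)²*(-1/52861) = 1681*(-1/52861) = -1681/52861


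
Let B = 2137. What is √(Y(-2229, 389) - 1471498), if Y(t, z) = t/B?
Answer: I*√6719996213335/2137 ≈ 1213.1*I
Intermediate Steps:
Y(t, z) = t/2137
√(Y(-2229, 389) - 1471498) = √((1/2137)*(-2229) - 1471498) = √(-2229/2137 - 1471498) = √(-3144593455/2137) = I*√6719996213335/2137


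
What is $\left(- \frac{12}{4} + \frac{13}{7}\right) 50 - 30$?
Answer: $- \frac{610}{7} \approx -87.143$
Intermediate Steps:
$\left(- \frac{12}{4} + \frac{13}{7}\right) 50 - 30 = \left(\left(-12\right) \frac{1}{4} + 13 \cdot \frac{1}{7}\right) 50 - 30 = \left(-3 + \frac{13}{7}\right) 50 - 30 = \left(- \frac{8}{7}\right) 50 - 30 = - \frac{400}{7} - 30 = - \frac{610}{7}$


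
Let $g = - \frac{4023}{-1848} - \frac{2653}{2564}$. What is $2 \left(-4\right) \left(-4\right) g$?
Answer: $\frac{1804076}{49357} \approx 36.552$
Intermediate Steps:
$g = \frac{451019}{394856}$ ($g = \left(-4023\right) \left(- \frac{1}{1848}\right) - \frac{2653}{2564} = \frac{1341}{616} - \frac{2653}{2564} = \frac{451019}{394856} \approx 1.1422$)
$2 \left(-4\right) \left(-4\right) g = 2 \left(-4\right) \left(-4\right) \frac{451019}{394856} = \left(-8\right) \left(-4\right) \frac{451019}{394856} = 32 \cdot \frac{451019}{394856} = \frac{1804076}{49357}$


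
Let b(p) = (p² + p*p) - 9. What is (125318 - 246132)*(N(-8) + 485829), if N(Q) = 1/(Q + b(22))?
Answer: -55818892631320/951 ≈ -5.8695e+10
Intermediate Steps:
b(p) = -9 + 2*p² (b(p) = (p² + p²) - 9 = 2*p² - 9 = -9 + 2*p²)
N(Q) = 1/(959 + Q) (N(Q) = 1/(Q + (-9 + 2*22²)) = 1/(Q + (-9 + 2*484)) = 1/(Q + (-9 + 968)) = 1/(Q + 959) = 1/(959 + Q))
(125318 - 246132)*(N(-8) + 485829) = (125318 - 246132)*(1/(959 - 8) + 485829) = -120814*(1/951 + 485829) = -120814*462023380/951 = -55818892631320/951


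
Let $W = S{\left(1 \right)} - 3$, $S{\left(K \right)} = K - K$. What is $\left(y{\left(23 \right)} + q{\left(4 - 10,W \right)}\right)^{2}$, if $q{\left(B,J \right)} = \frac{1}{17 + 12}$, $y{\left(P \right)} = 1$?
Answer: $\frac{900}{841} \approx 1.0702$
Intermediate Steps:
$S{\left(K \right)} = 0$
$W = -3$ ($W = 0 - 3 = -3$)
$q{\left(B,J \right)} = \frac{1}{29}$
$\left(y{\left(23 \right)} + q{\left(4 - 10,W \right)}\right)^{2} = \left(1 + \frac{1}{29}\right)^{2} = \left(\frac{30}{29}\right)^{2} = \frac{900}{841}$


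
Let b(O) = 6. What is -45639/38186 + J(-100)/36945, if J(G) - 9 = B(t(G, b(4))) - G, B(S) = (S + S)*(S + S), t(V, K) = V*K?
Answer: 53305869419/1410781770 ≈ 37.785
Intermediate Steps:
t(V, K) = K*V
B(S) = 4*S² (B(S) = (2*S)*(2*S) = 4*S²)
J(G) = 9 - G + 144*G² (J(G) = 9 + (4*(6*G)² - G) = 9 + (4*(36*G²) - G) = 9 + (144*G² - G) = 9 + (-G + 144*G²) = 9 - G + 144*G²)
-45639/38186 + J(-100)/36945 = -45639/38186 + (9 - 1*(-100) + 144*(-100)²)/36945 = -45639*1/38186 + (9 + 100 + 144*10000)*(1/36945) = -45639/38186 + (9 + 100 + 1440000)*(1/36945) = -45639/38186 + 1440109*(1/36945) = -45639/38186 + 1440109/36945 = 53305869419/1410781770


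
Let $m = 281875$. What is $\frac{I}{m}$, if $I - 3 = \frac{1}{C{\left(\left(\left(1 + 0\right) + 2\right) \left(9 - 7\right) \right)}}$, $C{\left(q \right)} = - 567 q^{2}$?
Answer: $\frac{12247}{1150726500} \approx 1.0643 \cdot 10^{-5}$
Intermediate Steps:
$I = \frac{61235}{20412}$ ($I = 3 + \frac{1}{\left(-567\right) \left(\left(\left(1 + 0\right) + 2\right) \left(9 - 7\right)\right)^{2}} = 3 + \frac{1}{\left(-567\right) \left(\left(1 + 2\right) 2\right)^{2}} = 3 + \frac{1}{\left(-567\right) \left(3 \cdot 2\right)^{2}} = 3 + \frac{1}{\left(-567\right) 6^{2}} = 3 + \frac{1}{\left(-567\right) 36} = 3 + \frac{1}{-20412} = 3 - \frac{1}{20412} = \frac{61235}{20412} \approx 3.0$)
$\frac{I}{m} = \frac{61235}{20412 \cdot 281875} = \frac{61235}{20412} \cdot \frac{1}{281875} = \frac{12247}{1150726500}$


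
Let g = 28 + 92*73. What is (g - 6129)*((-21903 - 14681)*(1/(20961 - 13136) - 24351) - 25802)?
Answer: 857402737395618/1565 ≈ 5.4786e+11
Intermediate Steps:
g = 6744 (g = 28 + 6716 = 6744)
(g - 6129)*((-21903 - 14681)*(1/(20961 - 13136) - 24351) - 25802) = (6744 - 6129)*((-21903 - 14681)*(1/(20961 - 13136) - 24351) - 25802) = 615*(-36584*(1/7825 - 24351) - 25802) = 615*(-36584*(-190546574/7825) - 25802) = 615*(6970955863216/7825 - 25802) = 615*(6970753962566/7825) = 857402737395618/1565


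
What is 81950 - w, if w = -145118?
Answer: 227068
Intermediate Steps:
81950 - w = 81950 - 1*(-145118) = 81950 + 145118 = 227068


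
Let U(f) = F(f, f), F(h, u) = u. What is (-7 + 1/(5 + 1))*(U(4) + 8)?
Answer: -82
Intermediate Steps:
U(f) = f
(-7 + 1/(5 + 1))*(U(4) + 8) = (-7 + 1/(5 + 1))*(4 + 8) = (-7 + 1/6)*12 = (-7 + ⅙)*12 = -41/6*12 = -82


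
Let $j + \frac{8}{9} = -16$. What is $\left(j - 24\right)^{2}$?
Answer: $\frac{135424}{81} \approx 1671.9$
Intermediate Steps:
$j = - \frac{152}{9}$ ($j = - \frac{8}{9} - 16 = - \frac{152}{9} \approx -16.889$)
$\left(j - 24\right)^{2} = \left(- \frac{152}{9} - 24\right)^{2} = \left(- \frac{368}{9}\right)^{2} = \frac{135424}{81}$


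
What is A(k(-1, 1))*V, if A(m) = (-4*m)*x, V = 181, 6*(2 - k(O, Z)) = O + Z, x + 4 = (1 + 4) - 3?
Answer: 2896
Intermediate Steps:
x = -2 (x = -4 + ((1 + 4) - 3) = -4 + (5 - 3) = -4 + 2 = -2)
k(O, Z) = 2 - O/6 - Z/6 (k(O, Z) = 2 - (O + Z)/6 = 2 + (-O/6 - Z/6) = 2 - O/6 - Z/6)
A(m) = 8*m (A(m) = -4*m*(-2) = 8*m)
A(k(-1, 1))*V = (8*(2 - 1/6*(-1) - 1/6*1))*181 = (8*(2 + 1/6 - 1/6))*181 = (8*2)*181 = 16*181 = 2896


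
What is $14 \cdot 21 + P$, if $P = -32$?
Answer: $262$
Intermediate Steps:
$14 \cdot 21 + P = 14 \cdot 21 - 32 = 294 - 32 = 262$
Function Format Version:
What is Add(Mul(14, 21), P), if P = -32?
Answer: 262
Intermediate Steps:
Add(Mul(14, 21), P) = Add(Mul(14, 21), -32) = Add(294, -32) = 262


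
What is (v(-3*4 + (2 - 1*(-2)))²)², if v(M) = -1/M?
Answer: 1/4096 ≈ 0.00024414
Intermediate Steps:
(v(-3*4 + (2 - 1*(-2)))²)² = ((-1/(-3*4 + (2 - 1*(-2))))²)² = ((-1/(-12 + (2 + 2)))²)² = ((-1/(-12 + 4))²)² = ((-1/(-8))²)² = ((-1*(-⅛))²)² = ((⅛)²)² = (1/64)² = 1/4096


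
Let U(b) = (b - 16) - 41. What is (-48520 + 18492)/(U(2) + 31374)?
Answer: -30028/31319 ≈ -0.95878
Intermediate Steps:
U(b) = -57 + b (U(b) = (-16 + b) - 41 = -57 + b)
(-48520 + 18492)/(U(2) + 31374) = (-48520 + 18492)/((-57 + 2) + 31374) = -30028/(-55 + 31374) = -30028/31319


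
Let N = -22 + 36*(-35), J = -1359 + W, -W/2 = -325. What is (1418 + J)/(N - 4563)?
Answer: -709/5845 ≈ -0.12130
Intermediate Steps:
W = 650 (W = -2*(-325) = 650)
J = -709 (J = -1359 + 650 = -709)
N = -1282 (N = -22 - 1260 = -1282)
(1418 + J)/(N - 4563) = (1418 - 709)/(-1282 - 4563) = 709/(-5845) = 709*(-1/5845) = -709/5845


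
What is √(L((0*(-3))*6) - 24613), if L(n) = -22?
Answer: I*√24635 ≈ 156.96*I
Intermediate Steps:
√(L((0*(-3))*6) - 24613) = √(-22 - 24613) = √(-24635) = I*√24635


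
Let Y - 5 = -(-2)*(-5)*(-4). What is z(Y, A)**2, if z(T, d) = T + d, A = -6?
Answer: 1521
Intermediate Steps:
Y = 45 (Y = 5 - (-2)*(-5)*(-4) = 5 - 2*5*(-4) = 5 - 10*(-4) = 5 + 40 = 45)
z(Y, A)**2 = (45 - 6)**2 = 39**2 = 1521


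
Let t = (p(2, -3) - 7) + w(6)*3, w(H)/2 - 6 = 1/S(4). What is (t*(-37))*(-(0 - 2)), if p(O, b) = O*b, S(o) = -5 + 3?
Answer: -1480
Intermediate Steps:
S(o) = -2
w(H) = 11 (w(H) = 12 + 2/(-2) = 12 + 2*(-½) = 12 - 1 = 11)
t = 20 (t = (2*(-3) - 7) + 11*3 = (-6 - 7) + 33 = -13 + 33 = 20)
(t*(-37))*(-(0 - 2)) = (20*(-37))*(-(0 - 2)) = -(-740)*(-2) = -740*2 = -1480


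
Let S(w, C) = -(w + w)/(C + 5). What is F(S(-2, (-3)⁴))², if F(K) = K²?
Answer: 16/3418801 ≈ 4.6800e-6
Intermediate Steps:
S(w, C) = -2*w/(5 + C)
F(S(-2, (-3)⁴))² = ((-2*(-2)/(5 + (-3)⁴))²)² = ((-2*(-2)/(5 + 81))²)² = ((-2*(-2)/86)²)² = ((-2*(-2)*1/86)²)² = ((2/43)²)² = (4/1849)² = 16/3418801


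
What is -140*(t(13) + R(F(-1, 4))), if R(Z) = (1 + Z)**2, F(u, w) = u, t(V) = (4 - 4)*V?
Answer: 0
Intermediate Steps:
t(V) = 0 (t(V) = 0*V = 0)
-140*(t(13) + R(F(-1, 4))) = -140*(0 + (1 - 1)**2) = -140*(0 + 0**2) = -140*(0 + 0) = -140*0 = 0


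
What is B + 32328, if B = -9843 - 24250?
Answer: -1765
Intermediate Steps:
B = -34093
B + 32328 = -34093 + 32328 = -1765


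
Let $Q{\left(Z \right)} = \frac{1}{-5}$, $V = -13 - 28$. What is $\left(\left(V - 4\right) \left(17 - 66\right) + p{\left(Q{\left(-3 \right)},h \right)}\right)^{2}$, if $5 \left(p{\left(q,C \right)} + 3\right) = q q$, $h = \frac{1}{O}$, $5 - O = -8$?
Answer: $\frac{75763113001}{15625} \approx 4.8488 \cdot 10^{6}$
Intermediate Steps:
$O = 13$ ($O = 5 - -8 = 5 + 8 = 13$)
$V = -41$ ($V = -13 - 28 = -41$)
$Q{\left(Z \right)} = - \frac{1}{5}$
$h = \frac{1}{13} \approx 0.076923$
$p{\left(q,C \right)} = -3 + \frac{q^{2}}{5}$ ($p{\left(q,C \right)} = -3 + \frac{q q}{5} = -3 + \frac{q^{2}}{5}$)
$\left(\left(V - 4\right) \left(17 - 66\right) + p{\left(Q{\left(-3 \right)},h \right)}\right)^{2} = \left(\left(-41 - 4\right) \left(17 - 66\right) - \left(3 - \frac{\left(- \frac{1}{5}\right)^{2}}{5}\right)\right)^{2} = \left(\left(-45\right) \left(-49\right) + \left(-3 + \frac{1}{5} \cdot \frac{1}{25}\right)\right)^{2} = \left(2205 + \left(-3 + \frac{1}{125}\right)\right)^{2} = \left(2205 - \frac{374}{125}\right)^{2} = \left(\frac{275251}{125}\right)^{2} = \frac{75763113001}{15625}$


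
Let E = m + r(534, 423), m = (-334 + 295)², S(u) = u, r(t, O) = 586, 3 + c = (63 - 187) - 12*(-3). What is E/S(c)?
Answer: -301/13 ≈ -23.154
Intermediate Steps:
c = -91 (c = -3 + ((63 - 187) - 12*(-3)) = -3 + (-124 + 36) = -3 - 88 = -91)
m = 1521 (m = (-39)² = 1521)
E = 2107 (E = 1521 + 586 = 2107)
E/S(c) = 2107/(-91) = 2107*(-1/91) = -301/13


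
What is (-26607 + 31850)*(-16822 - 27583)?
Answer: -232815415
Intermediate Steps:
(-26607 + 31850)*(-16822 - 27583) = 5243*(-44405) = -232815415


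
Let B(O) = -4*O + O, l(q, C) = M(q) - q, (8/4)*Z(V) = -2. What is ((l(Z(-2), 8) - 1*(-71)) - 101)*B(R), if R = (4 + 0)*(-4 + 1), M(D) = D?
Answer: -1080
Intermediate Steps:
R = -12 (R = 4*(-3) = -12)
Z(V) = -1 (Z(V) = (½)*(-2) = -1)
l(q, C) = 0 (l(q, C) = q - q = 0)
B(O) = -3*O
((l(Z(-2), 8) - 1*(-71)) - 101)*B(R) = ((0 - 1*(-71)) - 101)*(-3*(-12)) = ((0 + 71) - 101)*36 = (71 - 101)*36 = -30*36 = -1080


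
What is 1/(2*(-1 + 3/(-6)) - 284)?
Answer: -1/287 ≈ -0.0034843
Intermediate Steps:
1/(2*(-1 + 3/(-6)) - 284) = 1/(2*(-1 + 3*(-1/6)) - 284) = 1/(2*(-1 - 1/2) - 284) = 1/(2*(-3/2) - 284) = 1/(-3 - 284) = 1/(-287) = -1/287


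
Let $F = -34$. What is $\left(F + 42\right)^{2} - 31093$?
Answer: $-31029$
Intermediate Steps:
$\left(F + 42\right)^{2} - 31093 = \left(-34 + 42\right)^{2} - 31093 = 8^{2} - 31093 = 64 - 31093 = -31029$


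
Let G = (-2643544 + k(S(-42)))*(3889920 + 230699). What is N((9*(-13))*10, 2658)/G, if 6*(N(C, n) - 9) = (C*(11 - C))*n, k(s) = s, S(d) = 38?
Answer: 612124101/10892881050214 ≈ 5.6195e-5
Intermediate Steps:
G = -10892881050214 (G = (-2643544 + 38)*(3889920 + 230699) = -2643506*4120619 = -10892881050214)
N(C, n) = 9 + C*n*(11 - C)/6 (N(C, n) = 9 + ((C*(11 - C))*n)/6 = 9 + (C*n*(11 - C))/6 = 9 + C*n*(11 - C)/6)
N((9*(-13))*10, 2658)/G = (9 - 1/6*2658*((9*(-13))*10)**2 + (11/6)*((9*(-13))*10)*2658)/(-10892881050214) = (9 - 1/6*2658*(-117*10)**2 + (11/6)*(-117*10)*2658)*(-1/10892881050214) = (9 - 1/6*2658*(-1170)**2 + (11/6)*(-1170)*2658)*(-1/10892881050214) = (9 - 1/6*2658*1368900 - 5701410)*(-1/10892881050214) = (9 - 606422700 - 5701410)*(-1/10892881050214) = -612124101*(-1/10892881050214) = 612124101/10892881050214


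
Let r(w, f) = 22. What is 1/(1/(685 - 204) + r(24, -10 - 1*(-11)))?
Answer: 481/10583 ≈ 0.045450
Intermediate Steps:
1/(1/(685 - 204) + r(24, -10 - 1*(-11))) = 1/(1/(685 - 204) + 22) = 1/(1/481 + 22) = 1/(10583/481) = 481/10583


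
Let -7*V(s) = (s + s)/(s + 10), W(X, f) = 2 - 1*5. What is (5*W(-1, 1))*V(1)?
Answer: 30/77 ≈ 0.38961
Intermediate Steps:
W(X, f) = -3 (W(X, f) = 2 - 5 = -3)
V(s) = -2*s/(7*(10 + s)) (V(s) = -(s + s)/(7*(s + 10)) = -2*s/(7*(10 + s)))
(5*W(-1, 1))*V(1) = (5*(-3))*(-2*1/(70 + 7*1)) = -(-30)/(70 + 7) = -(-30)/77 = -15*(-2/77) = 30/77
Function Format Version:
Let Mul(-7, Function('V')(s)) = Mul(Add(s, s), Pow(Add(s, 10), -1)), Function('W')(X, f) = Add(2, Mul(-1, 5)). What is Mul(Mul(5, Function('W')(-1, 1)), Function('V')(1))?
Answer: Rational(30, 77) ≈ 0.38961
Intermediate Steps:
Function('W')(X, f) = -3 (Function('W')(X, f) = Add(2, -5) = -3)
Function('V')(s) = Mul(Rational(-2, 7), s, Pow(Add(10, s), -1)) (Function('V')(s) = Mul(Rational(-1, 7), Mul(Add(s, s), Pow(Add(s, 10), -1))) = Mul(Rational(-1, 7), Mul(Mul(2, s), Pow(Add(10, s), -1))) = Mul(Rational(-1, 7), Mul(2, s, Pow(Add(10, s), -1))) = Mul(Rational(-2, 7), s, Pow(Add(10, s), -1)))
Mul(Mul(5, Function('W')(-1, 1)), Function('V')(1)) = Mul(Mul(5, -3), Mul(-2, 1, Pow(Add(70, Mul(7, 1)), -1))) = Mul(-15, Mul(-2, 1, Pow(Add(70, 7), -1))) = Mul(-15, Mul(-2, 1, Pow(77, -1))) = Mul(-15, Mul(-2, 1, Rational(1, 77))) = Mul(-15, Rational(-2, 77)) = Rational(30, 77)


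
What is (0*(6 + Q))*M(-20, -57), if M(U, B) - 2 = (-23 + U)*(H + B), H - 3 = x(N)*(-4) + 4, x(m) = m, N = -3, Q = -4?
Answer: 0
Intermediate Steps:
H = 19 (H = 3 + (-3*(-4) + 4) = 3 + (12 + 4) = 3 + 16 = 19)
M(U, B) = 2 + (-23 + U)*(19 + B)
(0*(6 + Q))*M(-20, -57) = (0*(6 - 4))*(-435 - 23*(-57) + 19*(-20) - 57*(-20)) = (0*2)*(-435 + 1311 - 380 + 1140) = 0*1636 = 0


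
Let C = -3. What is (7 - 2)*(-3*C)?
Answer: 45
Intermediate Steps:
(7 - 2)*(-3*C) = (7 - 2)*(-3*(-3)) = 5*9 = 45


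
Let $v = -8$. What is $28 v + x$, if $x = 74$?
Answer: $-150$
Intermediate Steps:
$28 v + x = 28 \left(-8\right) + 74 = -224 + 74 = -150$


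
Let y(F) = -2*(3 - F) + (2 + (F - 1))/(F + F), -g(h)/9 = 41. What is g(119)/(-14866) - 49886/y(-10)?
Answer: 14832294079/7596526 ≈ 1952.5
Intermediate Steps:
g(h) = -369 (g(h) = -9*41 = -369)
y(F) = -6 + 2*F + (1 + F)/(2*F) (y(F) = (-6 + 2*F) + (2 + (-1 + F))/((2*F)) = (-6 + 2*F) + (1 + F)*(1/(2*F)) = (-6 + 2*F) + (1 + F)/(2*F) = -6 + 2*F + (1 + F)/(2*F))
g(119)/(-14866) - 49886/y(-10) = -369/(-14866) - 49886*(-20/(1 - 10*(-11 + 4*(-10)))) = -369*(-1/14866) - 49886*(-20/(1 - 10*(-11 - 40))) = 369/14866 - 49886*(-20/(1 - 10*(-51))) = 369/14866 - 49886*(-20/(1 + 510)) = 369/14866 - 49886/((½)*(-⅒)*511) = 369/14866 - 49886/(-511/20) = 369/14866 - 49886*(-20/511) = 369/14866 + 997720/511 = 14832294079/7596526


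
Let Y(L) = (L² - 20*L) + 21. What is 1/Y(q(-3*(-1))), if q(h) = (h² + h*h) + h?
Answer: 1/42 ≈ 0.023810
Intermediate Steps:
q(h) = h + 2*h² (q(h) = (h² + h²) + h = 2*h² + h = h + 2*h²)
Y(L) = 21 + L² - 20*L
1/Y(q(-3*(-1))) = 1/(21 + ((-3*(-1))*(1 + 2*(-3*(-1))))² - 20*(-3*(-1))*(1 + 2*(-3*(-1)))) = 1/(21 + (3*(1 + 2*3))² - 60*(1 + 2*3)) = 1/(21 + (3*(1 + 6))² - 60*(1 + 6)) = 1/(21 + (3*7)² - 60*7) = 1/(21 + 21² - 20*21) = 1/(21 + 441 - 420) = 1/42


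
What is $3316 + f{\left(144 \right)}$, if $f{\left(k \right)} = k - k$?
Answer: $3316$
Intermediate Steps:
$f{\left(k \right)} = 0$
$3316 + f{\left(144 \right)} = 3316 + 0 = 3316$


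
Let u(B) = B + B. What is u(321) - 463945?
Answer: -463303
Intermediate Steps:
u(B) = 2*B
u(321) - 463945 = 2*321 - 463945 = 642 - 463945 = -463303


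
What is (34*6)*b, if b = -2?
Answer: -408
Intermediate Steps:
(34*6)*b = (34*6)*(-2) = 204*(-2) = -408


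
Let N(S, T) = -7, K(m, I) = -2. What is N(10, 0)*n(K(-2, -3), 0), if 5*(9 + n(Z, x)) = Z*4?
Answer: 371/5 ≈ 74.200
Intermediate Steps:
n(Z, x) = -9 + 4*Z/5 (n(Z, x) = -9 + (Z*4)/5 = -9 + (4*Z)/5 = -9 + 4*Z/5)
N(10, 0)*n(K(-2, -3), 0) = -7*(-9 + (⅘)*(-2)) = -7*(-9 - 8/5) = -7*(-53/5) = 371/5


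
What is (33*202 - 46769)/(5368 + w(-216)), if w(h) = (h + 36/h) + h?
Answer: -240618/29615 ≈ -8.1249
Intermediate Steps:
w(h) = 2*h + 36/h
(33*202 - 46769)/(5368 + w(-216)) = (33*202 - 46769)/(5368 + (2*(-216) + 36/(-216))) = (6666 - 46769)/(5368 + (-432 + 36*(-1/216))) = -40103/(5368 + (-432 - ⅙)) = -40103/(5368 - 2593/6) = -40103/29615/6 = -40103*6/29615 = -240618/29615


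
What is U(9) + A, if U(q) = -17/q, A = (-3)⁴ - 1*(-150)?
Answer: 2062/9 ≈ 229.11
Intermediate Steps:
A = 231 (A = 81 + 150 = 231)
U(9) + A = -17/9 + 231 = 2062/9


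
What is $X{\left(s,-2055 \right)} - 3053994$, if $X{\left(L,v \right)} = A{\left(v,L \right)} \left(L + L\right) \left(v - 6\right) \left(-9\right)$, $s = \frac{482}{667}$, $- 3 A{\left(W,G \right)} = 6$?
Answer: $- \frac{2072776470}{667} \approx -3.1076 \cdot 10^{6}$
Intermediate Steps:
$A{\left(W,G \right)} = -2$ ($A{\left(W,G \right)} = \left(- \frac{1}{3}\right) 6 = -2$)
$s = \frac{482}{667}$ ($s = 482 \cdot \frac{1}{667} = \frac{482}{667} \approx 0.72264$)
$X{\left(L,v \right)} = 36 L \left(-6 + v\right)$ ($X{\left(L,v \right)} = - 2 \left(L + L\right) \left(v - 6\right) \left(-9\right) = - 2 \cdot 2 L \left(-6 + v\right) \left(-9\right) = - 4 L \left(-6 + v\right) \left(-9\right) = 36 L \left(-6 + v\right)$)
$X{\left(s,-2055 \right)} - 3053994 = 36 \cdot \frac{482}{667} \left(-6 - 2055\right) - 3053994 = 36 \cdot \frac{482}{667} \left(-2061\right) - 3053994 = - \frac{35762472}{667} - 3053994 = - \frac{2072776470}{667}$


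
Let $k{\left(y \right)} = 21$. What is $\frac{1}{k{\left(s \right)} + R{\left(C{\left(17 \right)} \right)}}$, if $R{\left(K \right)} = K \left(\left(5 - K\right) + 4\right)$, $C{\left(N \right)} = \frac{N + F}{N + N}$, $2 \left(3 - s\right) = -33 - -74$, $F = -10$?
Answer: $\frac{1156}{26369} \approx 0.043839$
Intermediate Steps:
$s = - \frac{35}{2}$ ($s = 3 - \frac{-33 - -74}{2} = 3 - \frac{-33 + 74}{2} = 3 - \frac{41}{2} = - \frac{35}{2} \approx -17.5$)
$C{\left(N \right)} = \frac{-10 + N}{2 N}$ ($C{\left(N \right)} = \frac{N - 10}{N + N} = \frac{-10 + N}{2 N}$)
$R{\left(K \right)} = K \left(9 - K\right)$
$\frac{1}{k{\left(s \right)} + R{\left(C{\left(17 \right)} \right)}} = \frac{1}{21 + \frac{-10 + 17}{2 \cdot 17} \left(9 - \frac{-10 + 17}{2 \cdot 17}\right)} = \frac{1}{21 + \frac{1}{2} \cdot \frac{1}{17} \cdot 7 \left(9 - \frac{1}{2} \cdot \frac{1}{17} \cdot 7\right)} = \frac{1}{21 + \frac{7 \left(9 - \frac{7}{34}\right)}{34}} = \frac{1}{21 + \frac{7}{34} \cdot \frac{299}{34}} = \frac{1}{21 + \frac{2093}{1156}} = \frac{1}{\frac{26369}{1156}} = \frac{1156}{26369}$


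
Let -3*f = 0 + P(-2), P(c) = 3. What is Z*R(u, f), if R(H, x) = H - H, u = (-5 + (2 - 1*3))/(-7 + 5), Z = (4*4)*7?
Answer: 0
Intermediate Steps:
Z = 112 (Z = 16*7 = 112)
u = 3 (u = (-5 + (2 - 3))/(-2) = (-5 - 1)*(-½) = -6*(-½) = 3)
f = -1 (f = -(0 + 3)/3 = -⅓*3 = -1)
R(H, x) = 0
Z*R(u, f) = 112*0 = 0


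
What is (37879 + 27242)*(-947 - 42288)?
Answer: -2815506435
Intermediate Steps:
(37879 + 27242)*(-947 - 42288) = 65121*(-43235) = -2815506435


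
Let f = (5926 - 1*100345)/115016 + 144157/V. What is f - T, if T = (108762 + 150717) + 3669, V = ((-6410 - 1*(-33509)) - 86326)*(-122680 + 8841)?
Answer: -18551447862826901909/70497932688568 ≈ -2.6315e+5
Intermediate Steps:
V = 6742342453 (V = ((-6410 + 33509) - 86326)*(-113839) = (27099 - 86326)*(-113839) = -59227*(-113839) = 6742342453)
T = 263148 (T = 259479 + 3669 = 263148)
f = -57871695609845/70497932688568 (f = (5926 - 1*100345)/115016 + 144157/6742342453 = (5926 - 100345)*(1/115016) + 144157*(1/6742342453) = -94419*1/115016 + 144157/6742342453 = -94419/115016 + 144157/6742342453 = -57871695609845/70497932688568 ≈ -0.82090)
f - T = -57871695609845/70497932688568 - 1*263148 = -57871695609845/70497932688568 - 263148 = -18551447862826901909/70497932688568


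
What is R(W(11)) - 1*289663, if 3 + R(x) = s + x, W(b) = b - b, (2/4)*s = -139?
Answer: -289944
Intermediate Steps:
s = -278 (s = 2*(-139) = -278)
W(b) = 0
R(x) = -281 + x (R(x) = -3 + (-278 + x) = -281 + x)
R(W(11)) - 1*289663 = (-281 + 0) - 1*289663 = -281 - 289663 = -289944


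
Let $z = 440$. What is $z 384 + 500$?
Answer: $169460$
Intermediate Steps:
$z 384 + 500 = 440 \cdot 384 + 500 = 168960 + 500 = 169460$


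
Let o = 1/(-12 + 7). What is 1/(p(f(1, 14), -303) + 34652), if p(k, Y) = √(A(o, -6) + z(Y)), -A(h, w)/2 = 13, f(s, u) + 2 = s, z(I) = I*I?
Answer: 34652/1200669321 - √91783/1200669321 ≈ 2.8608e-5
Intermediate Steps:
z(I) = I²
f(s, u) = -2 + s
o = -⅕ (o = 1/(-5) = -⅕ ≈ -0.20000)
A(h, w) = -26 (A(h, w) = -2*13 = -26)
p(k, Y) = √(-26 + Y²)
1/(p(f(1, 14), -303) + 34652) = 1/(√(-26 + (-303)²) + 34652) = 1/(√(-26 + 91809) + 34652) = 1/(√91783 + 34652) = 1/(34652 + √91783)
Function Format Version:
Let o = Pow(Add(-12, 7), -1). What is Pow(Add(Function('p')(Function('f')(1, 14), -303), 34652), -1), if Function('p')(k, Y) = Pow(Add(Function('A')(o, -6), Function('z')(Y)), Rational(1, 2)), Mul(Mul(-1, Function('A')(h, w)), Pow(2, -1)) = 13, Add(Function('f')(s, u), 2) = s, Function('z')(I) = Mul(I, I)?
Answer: Add(Rational(34652, 1200669321), Mul(Rational(-1, 1200669321), Pow(91783, Rational(1, 2)))) ≈ 2.8608e-5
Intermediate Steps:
Function('z')(I) = Pow(I, 2)
Function('f')(s, u) = Add(-2, s)
o = Rational(-1, 5) (o = Pow(-5, -1) = Rational(-1, 5) ≈ -0.20000)
Function('A')(h, w) = -26 (Function('A')(h, w) = Mul(-2, 13) = -26)
Function('p')(k, Y) = Pow(Add(-26, Pow(Y, 2)), Rational(1, 2))
Pow(Add(Function('p')(Function('f')(1, 14), -303), 34652), -1) = Pow(Add(Pow(Add(-26, Pow(-303, 2)), Rational(1, 2)), 34652), -1) = Pow(Add(Pow(Add(-26, 91809), Rational(1, 2)), 34652), -1) = Pow(Add(Pow(91783, Rational(1, 2)), 34652), -1) = Pow(Add(34652, Pow(91783, Rational(1, 2))), -1)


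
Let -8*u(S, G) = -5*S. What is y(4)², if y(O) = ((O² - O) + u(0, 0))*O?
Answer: 2304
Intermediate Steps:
u(S, G) = 5*S/8 (u(S, G) = -(-5)*S/8 = 5*S/8)
y(O) = O*(O² - O) (y(O) = ((O² - O) + (5/8)*0)*O = ((O² - O) + 0)*O = (O² - O)*O = O*(O² - O))
y(4)² = (4²*(-1 + 4))² = (16*3)² = 48² = 2304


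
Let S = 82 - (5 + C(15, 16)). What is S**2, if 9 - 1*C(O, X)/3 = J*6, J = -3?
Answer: 16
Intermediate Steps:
C(O, X) = 81 (C(O, X) = 27 - (-9)*6 = 27 - 3*(-18) = 27 + 54 = 81)
S = -4 (S = 82 - (5 + 81) = 82 - 1*86 = 82 - 86 = -4)
S**2 = (-4)**2 = 16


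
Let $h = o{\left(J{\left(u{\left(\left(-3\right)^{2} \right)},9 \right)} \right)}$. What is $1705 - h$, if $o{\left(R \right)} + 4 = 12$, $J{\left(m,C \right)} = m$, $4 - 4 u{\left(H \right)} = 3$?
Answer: $1697$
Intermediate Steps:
$u{\left(H \right)} = \frac{1}{4}$ ($u{\left(H \right)} = 1 - \frac{3}{4} = \frac{1}{4}$)
$o{\left(R \right)} = 8$ ($o{\left(R \right)} = -4 + 12 = 8$)
$h = 8$
$1705 - h = 1705 - 8 = 1697$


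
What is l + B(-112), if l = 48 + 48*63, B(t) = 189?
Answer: 3261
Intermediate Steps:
l = 3072 (l = 48 + 3024 = 3072)
l + B(-112) = 3072 + 189 = 3261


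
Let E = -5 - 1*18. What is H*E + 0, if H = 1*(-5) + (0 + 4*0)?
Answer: 115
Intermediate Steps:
H = -5 (H = -5 + (0 + 0) = -5 + 0 = -5)
E = -23 (E = -5 - 18 = -23)
H*E + 0 = -5*(-23) + 0 = 115 + 0 = 115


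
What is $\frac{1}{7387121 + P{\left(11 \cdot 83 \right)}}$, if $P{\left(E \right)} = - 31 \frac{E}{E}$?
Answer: $\frac{1}{7387090} \approx 1.3537 \cdot 10^{-7}$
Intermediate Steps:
$P{\left(E \right)} = -31$ ($P{\left(E \right)} = \left(-31\right) 1 = -31$)
$\frac{1}{7387121 + P{\left(11 \cdot 83 \right)}} = \frac{1}{7387121 - 31} = \frac{1}{7387090}$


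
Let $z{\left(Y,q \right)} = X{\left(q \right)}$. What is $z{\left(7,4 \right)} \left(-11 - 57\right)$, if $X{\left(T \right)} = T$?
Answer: $-272$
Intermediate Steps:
$z{\left(Y,q \right)} = q$
$z{\left(7,4 \right)} \left(-11 - 57\right) = 4 \left(-11 - 57\right) = 4 \left(-68\right) = -272$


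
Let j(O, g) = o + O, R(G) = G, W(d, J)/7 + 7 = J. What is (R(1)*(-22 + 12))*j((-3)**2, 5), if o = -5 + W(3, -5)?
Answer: 800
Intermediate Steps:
W(d, J) = -49 + 7*J
o = -89 (o = -5 + (-49 + 7*(-5)) = -5 + (-49 - 35) = -5 - 84 = -89)
j(O, g) = -89 + O
(R(1)*(-22 + 12))*j((-3)**2, 5) = (1*(-22 + 12))*(-89 + (-3)**2) = (1*(-10))*(-89 + 9) = -10*(-80) = 800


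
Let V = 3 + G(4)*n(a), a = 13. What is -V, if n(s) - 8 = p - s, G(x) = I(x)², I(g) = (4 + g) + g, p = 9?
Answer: -579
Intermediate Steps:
I(g) = 4 + 2*g
G(x) = (4 + 2*x)²
n(s) = 17 - s (n(s) = 8 + (9 - s) = 17 - s)
V = 579 (V = 3 + (4*(2 + 4)²)*(17 - 1*13) = 3 + (4*6²)*(17 - 13) = 3 + (4*36)*4 = 3 + 144*4 = 3 + 576 = 579)
-V = -1*579 = -579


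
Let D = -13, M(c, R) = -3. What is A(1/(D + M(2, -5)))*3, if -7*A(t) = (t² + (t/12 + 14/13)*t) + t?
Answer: 5015/93184 ≈ 0.053818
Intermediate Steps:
A(t) = -t/7 - t²/7 - t*(14/13 + t/12)/7 (A(t) = -((t² + (t/12 + 14/13)*t) + t)/7 = -((t² + (14/13 + t/12)*t) + t)/7 = -((t² + t*(14/13 + t/12)) + t)/7 = -(t + t² + t*(14/13 + t/12))/7 = -t/7 - t²/7 - t*(14/13 + t/12)/7)
A(1/(D + M(2, -5)))*3 = -(324 + 169/(-13 - 3))/(1092*(-13 - 3))*3 = -1/1092*(324 + 169/(-16))/(-16)*3 = -1/1092*(-1/16)*(324 + 169*(-1/16))*3 = -1/1092*(-1/16)*(324 - 169/16)*3 = -1/1092*(-1/16)*5015/16*3 = (5015/279552)*3 = 5015/93184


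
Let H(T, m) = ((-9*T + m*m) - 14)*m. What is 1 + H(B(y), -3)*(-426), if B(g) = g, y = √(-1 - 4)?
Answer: -6389 - 11502*I*√5 ≈ -6389.0 - 25719.0*I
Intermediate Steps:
y = I*√5 (y = √(-5) = I*√5 ≈ 2.2361*I)
H(T, m) = m*(-14 + m² - 9*T) (H(T, m) = ((-9*T + m²) - 14)*m = ((m² - 9*T) - 14)*m = (-14 + m² - 9*T)*m = m*(-14 + m² - 9*T))
1 + H(B(y), -3)*(-426) = 1 - 3*(-14 + (-3)² - 9*I*√5)*(-426) = 1 - 3*(-14 + 9 - 9*I*√5)*(-426) = 1 - 3*(-5 - 9*I*√5)*(-426) = 1 + (15 + 27*I*√5)*(-426) = 1 + (-6390 - 11502*I*√5) = -6389 - 11502*I*√5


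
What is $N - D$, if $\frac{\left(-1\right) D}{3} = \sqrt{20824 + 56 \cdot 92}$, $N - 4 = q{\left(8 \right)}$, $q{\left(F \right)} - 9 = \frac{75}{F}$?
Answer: $\frac{179}{8} + 6 \sqrt{6494} \approx 505.89$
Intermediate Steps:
$q{\left(F \right)} = 9 + \frac{75}{F}$
$N = \frac{179}{8}$ ($N = 4 + \left(9 + \frac{75}{8}\right) = 4 + \frac{147}{8} = \frac{179}{8} \approx 22.375$)
$D = - 6 \sqrt{6494}$ ($D = - 3 \sqrt{20824 + 56 \cdot 92} = - 3 \sqrt{20824 + 5152} = - 3 \sqrt{25976} = - 3 \cdot 2 \sqrt{6494} = - 6 \sqrt{6494} \approx -483.51$)
$N - D = \frac{179}{8} - - 6 \sqrt{6494} = \frac{179}{8} + 6 \sqrt{6494}$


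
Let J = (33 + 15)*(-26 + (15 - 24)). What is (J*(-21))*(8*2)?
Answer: 564480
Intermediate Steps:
J = -1680 (J = 48*(-26 - 9) = 48*(-35) = -1680)
(J*(-21))*(8*2) = (-1680*(-21))*(8*2) = 35280*16 = 564480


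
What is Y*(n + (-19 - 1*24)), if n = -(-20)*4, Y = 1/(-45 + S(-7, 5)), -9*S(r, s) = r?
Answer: -333/398 ≈ -0.83668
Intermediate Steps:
S(r, s) = -r/9
Y = -9/398 (Y = 1/(-45 - ⅑*(-7)) = 1/(-45 + 7/9) = 1/(-398/9) = -9/398 ≈ -0.022613)
n = 80 (n = -1*(-80) = 80)
Y*(n + (-19 - 1*24)) = -9*(80 + (-19 - 1*24))/398 = -9*(80 + (-19 - 24))/398 = -9*(80 - 43)/398 = -9/398*37 = -333/398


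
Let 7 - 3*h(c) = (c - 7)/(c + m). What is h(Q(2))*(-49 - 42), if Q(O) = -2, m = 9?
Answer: -754/3 ≈ -251.33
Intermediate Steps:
h(c) = 7/3 - (-7 + c)/(3*(9 + c)) (h(c) = 7/3 - (c - 7)/(3*(c + 9)) = 7/3 - (-7 + c)/(3*(9 + c)))
h(Q(2))*(-49 - 42) = (2*(35 + 3*(-2))/(3*(9 - 2)))*(-49 - 42) = ((⅔)*(35 - 6)/7)*(-91) = ((⅔)*(⅐)*29)*(-91) = (58/21)*(-91) = -754/3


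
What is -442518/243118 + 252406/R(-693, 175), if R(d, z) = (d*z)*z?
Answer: -61382982277/33504699375 ≈ -1.8321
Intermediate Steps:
R(d, z) = d*z²
-442518/243118 + 252406/R(-693, 175) = -442518/243118 + 252406/((-693*175²)) = -442518*1/243118 + 252406/((-693*30625)) = -221259/121559 + 252406/(-21223125) = -221259/121559 + 252406*(-1/21223125) = -221259/121559 - 3278/275625 = -61382982277/33504699375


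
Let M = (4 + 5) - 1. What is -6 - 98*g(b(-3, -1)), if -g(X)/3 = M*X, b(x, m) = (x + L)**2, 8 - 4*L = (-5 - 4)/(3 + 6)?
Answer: 1317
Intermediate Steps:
M = 8 (M = 9 - 1 = 8)
L = 9/4 (L = 2 - (-5 - 4)/(4*(3 + 6)) = 2 - (-9)/(4*9) = 2 - 1/4*(-1) = 2 + 1/4 = 9/4 ≈ 2.2500)
b(x, m) = (9/4 + x)**2 (b(x, m) = (x + 9/4)**2 = (9/4 + x)**2)
g(X) = -24*X
-6 - 98*g(b(-3, -1)) = -6 - (-2352)*(9 + 4*(-3))**2/16 = -6 - (-2352)*(9 - 12)**2/16 = -6 - (-2352)*(1/16)*(-3)**2 = -6 - (-2352)*(1/16)*9 = -6 - (-2352)*9/16 = -6 - 98*(-27/2) = -6 + 1323 = 1317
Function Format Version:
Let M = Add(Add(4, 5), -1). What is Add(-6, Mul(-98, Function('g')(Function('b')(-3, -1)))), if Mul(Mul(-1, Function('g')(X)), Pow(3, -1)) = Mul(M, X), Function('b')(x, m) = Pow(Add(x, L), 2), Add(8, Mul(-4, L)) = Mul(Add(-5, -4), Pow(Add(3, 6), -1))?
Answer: 1317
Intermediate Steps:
M = 8 (M = Add(9, -1) = 8)
L = Rational(9, 4) (L = Add(2, Mul(Rational(-1, 4), Mul(Add(-5, -4), Pow(Add(3, 6), -1)))) = Add(2, Mul(Rational(-1, 4), Mul(-9, Pow(9, -1)))) = Add(2, Mul(Rational(-1, 4), Mul(-9, Rational(1, 9)))) = Add(2, Mul(Rational(-1, 4), -1)) = Add(2, Rational(1, 4)) = Rational(9, 4) ≈ 2.2500)
Function('b')(x, m) = Pow(Add(Rational(9, 4), x), 2) (Function('b')(x, m) = Pow(Add(x, Rational(9, 4)), 2) = Pow(Add(Rational(9, 4), x), 2))
Function('g')(X) = Mul(-24, X) (Function('g')(X) = Mul(-3, Mul(8, X)) = Mul(-24, X))
Add(-6, Mul(-98, Function('g')(Function('b')(-3, -1)))) = Add(-6, Mul(-98, Mul(-24, Mul(Rational(1, 16), Pow(Add(9, Mul(4, -3)), 2))))) = Add(-6, Mul(-98, Mul(-24, Mul(Rational(1, 16), Pow(Add(9, -12), 2))))) = Add(-6, Mul(-98, Mul(-24, Mul(Rational(1, 16), Pow(-3, 2))))) = Add(-6, Mul(-98, Mul(-24, Mul(Rational(1, 16), 9)))) = Add(-6, Mul(-98, Mul(-24, Rational(9, 16)))) = Add(-6, Mul(-98, Rational(-27, 2))) = Add(-6, 1323) = 1317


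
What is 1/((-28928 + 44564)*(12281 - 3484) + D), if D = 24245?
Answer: 1/137574137 ≈ 7.2688e-9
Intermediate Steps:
1/((-28928 + 44564)*(12281 - 3484) + D) = 1/((-28928 + 44564)*(12281 - 3484) + 24245) = 1/(15636*8797 + 24245) = 1/(137549892 + 24245) = 1/137574137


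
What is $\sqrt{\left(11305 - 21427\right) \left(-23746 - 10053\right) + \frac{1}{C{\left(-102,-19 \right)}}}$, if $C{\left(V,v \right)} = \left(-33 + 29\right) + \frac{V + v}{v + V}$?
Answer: $\frac{\sqrt{3079021299}}{3} \approx 18496.0$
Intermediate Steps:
$C{\left(V,v \right)} = -3$ ($C{\left(V,v \right)} = -4 + \frac{V + v}{V + v} = -4 + 1 = -3$)
$\sqrt{\left(11305 - 21427\right) \left(-23746 - 10053\right) + \frac{1}{C{\left(-102,-19 \right)}}} = \sqrt{\left(11305 - 21427\right) \left(-23746 - 10053\right) + \frac{1}{-3}} = \sqrt{\left(-10122\right) \left(-33799\right) - \frac{1}{3}} = \sqrt{342113478 - \frac{1}{3}} = \sqrt{\frac{1026340433}{3}} = \frac{\sqrt{3079021299}}{3}$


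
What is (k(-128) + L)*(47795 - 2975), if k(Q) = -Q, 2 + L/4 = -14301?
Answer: -2558504880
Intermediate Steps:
L = -57212 (L = -8 + 4*(-14301) = -8 - 57204 = -57212)
(k(-128) + L)*(47795 - 2975) = (-1*(-128) - 57212)*(47795 - 2975) = (128 - 57212)*44820 = -57084*44820 = -2558504880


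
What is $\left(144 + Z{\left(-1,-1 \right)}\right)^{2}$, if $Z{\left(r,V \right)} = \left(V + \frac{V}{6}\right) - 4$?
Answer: $\frac{693889}{36} \approx 19275.0$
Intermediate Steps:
$Z{\left(r,V \right)} = -4 + \frac{7 V}{6}$ ($Z{\left(r,V \right)} = \left(V + V \frac{1}{6}\right) - 4 = \left(V + \frac{V}{6}\right) - 4 = \frac{7 V}{6} - 4 = -4 + \frac{7 V}{6}$)
$\left(144 + Z{\left(-1,-1 \right)}\right)^{2} = \left(144 + \left(-4 + \frac{7}{6} \left(-1\right)\right)\right)^{2} = \left(144 - \frac{31}{6}\right)^{2} = \left(\frac{833}{6}\right)^{2} = \frac{693889}{36}$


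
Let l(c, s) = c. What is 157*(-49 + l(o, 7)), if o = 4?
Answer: -7065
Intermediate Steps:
157*(-49 + l(o, 7)) = 157*(-49 + 4) = 157*(-45) = -7065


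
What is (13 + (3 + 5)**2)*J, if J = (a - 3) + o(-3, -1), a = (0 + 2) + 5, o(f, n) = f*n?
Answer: 539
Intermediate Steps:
a = 7 (a = 2 + 5 = 7)
J = 7 (J = (7 - 3) - 3*(-1) = 4 + 3 = 7)
(13 + (3 + 5)**2)*J = (13 + (3 + 5)**2)*7 = (13 + 8**2)*7 = (13 + 64)*7 = 77*7 = 539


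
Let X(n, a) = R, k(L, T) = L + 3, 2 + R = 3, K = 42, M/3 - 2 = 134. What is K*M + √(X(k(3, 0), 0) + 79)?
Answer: 17136 + 4*√5 ≈ 17145.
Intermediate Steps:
M = 408 (M = 6 + 3*134 = 6 + 402 = 408)
R = 1 (R = -2 + 3 = 1)
k(L, T) = 3 + L
X(n, a) = 1
K*M + √(X(k(3, 0), 0) + 79) = 42*408 + √(1 + 79) = 17136 + √80 = 17136 + 4*√5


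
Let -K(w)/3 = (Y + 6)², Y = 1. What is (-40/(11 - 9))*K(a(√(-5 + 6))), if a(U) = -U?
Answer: 2940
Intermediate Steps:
K(w) = -147 (K(w) = -3*(1 + 6)² = -3*7² = -3*49 = -147)
(-40/(11 - 9))*K(a(√(-5 + 6))) = (-40/(11 - 9))*(-147) = (-40/2)*(-147) = ((½)*(-40))*(-147) = -20*(-147) = 2940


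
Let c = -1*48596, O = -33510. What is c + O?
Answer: -82106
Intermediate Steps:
c = -48596
c + O = -48596 - 33510 = -82106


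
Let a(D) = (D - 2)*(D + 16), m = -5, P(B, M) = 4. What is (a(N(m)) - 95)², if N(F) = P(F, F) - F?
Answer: 6400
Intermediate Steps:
N(F) = 4 - F
a(D) = (-2 + D)*(16 + D)
(a(N(m)) - 95)² = ((-32 + (4 - 1*(-5))² + 14*(4 - 1*(-5))) - 95)² = ((-32 + (4 + 5)² + 14*(4 + 5)) - 95)² = ((-32 + 9² + 14*9) - 95)² = ((-32 + 81 + 126) - 95)² = (175 - 95)² = 80² = 6400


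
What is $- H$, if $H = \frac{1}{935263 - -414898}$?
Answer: $- \frac{1}{1350161} \approx -7.4065 \cdot 10^{-7}$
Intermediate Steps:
$H = \frac{1}{1350161}$ ($H = \frac{1}{935263 + \left(-11849 + 426747\right)} = \frac{1}{935263 + 414898} = \frac{1}{1350161} \approx 7.4065 \cdot 10^{-7}$)
$- H = \left(-1\right) \frac{1}{1350161} = - \frac{1}{1350161}$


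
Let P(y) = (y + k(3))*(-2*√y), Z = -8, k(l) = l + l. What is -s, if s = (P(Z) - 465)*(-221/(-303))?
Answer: 34255/101 - 1768*I*√2/303 ≈ 339.16 - 8.2519*I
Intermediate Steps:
k(l) = 2*l
P(y) = -2*√y*(6 + y) (P(y) = (y + 2*3)*(-2*√y) = (y + 6)*(-2*√y) = (6 + y)*(-2*√y) = -2*√y*(6 + y))
s = -34255/101 + 1768*I*√2/303 (s = (2*√(-8)*(-6 - 1*(-8)) - 465)*(-221/(-303)) = (2*(2*I*√2)*(-6 + 8) - 465)*(-221*(-1/303)) = (2*(2*I*√2)*2 - 465)*(221/303) = (8*I*√2 - 465)*(221/303) = (-465 + 8*I*√2)*(221/303) = -34255/101 + 1768*I*√2/303 ≈ -339.16 + 8.2519*I)
-s = -(-34255/101 + 1768*I*√2/303) = 34255/101 - 1768*I*√2/303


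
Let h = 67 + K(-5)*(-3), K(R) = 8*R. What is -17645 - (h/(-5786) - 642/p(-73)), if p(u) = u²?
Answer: -49459459545/2803054 ≈ -17645.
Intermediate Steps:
h = 187 (h = 67 + (8*(-5))*(-3) = 67 - 40*(-3) = 67 + 120 = 187)
-17645 - (h/(-5786) - 642/p(-73)) = -17645 - (187/(-5786) - 642/((-73)²)) = -17645 - (187*(-1/5786) - 642/5329) = -17645 - (-17/526 - 642*1/5329) = -17645 - (-17/526 - 642/5329) = -17645 - 1*(-428285/2803054) = -17645 + 428285/2803054 = -49459459545/2803054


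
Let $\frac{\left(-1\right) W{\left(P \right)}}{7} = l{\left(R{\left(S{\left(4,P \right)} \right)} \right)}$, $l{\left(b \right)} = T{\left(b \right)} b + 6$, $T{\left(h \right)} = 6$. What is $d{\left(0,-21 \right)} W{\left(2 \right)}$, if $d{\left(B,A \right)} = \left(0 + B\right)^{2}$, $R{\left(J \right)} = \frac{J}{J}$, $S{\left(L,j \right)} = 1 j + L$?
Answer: $0$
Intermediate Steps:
$S{\left(L,j \right)} = L + j$ ($S{\left(L,j \right)} = j + L = L + j$)
$R{\left(J \right)} = 1$
$l{\left(b \right)} = 6 + 6 b$ ($l{\left(b \right)} = 6 b + 6 = 6 + 6 b$)
$d{\left(B,A \right)} = B^{2}$
$W{\left(P \right)} = -84$ ($W{\left(P \right)} = - 7 \left(6 + 6 \cdot 1\right) = - 7 \left(6 + 6\right) = \left(-7\right) 12 = -84$)
$d{\left(0,-21 \right)} W{\left(2 \right)} = 0^{2} \left(-84\right) = 0 \left(-84\right) = 0$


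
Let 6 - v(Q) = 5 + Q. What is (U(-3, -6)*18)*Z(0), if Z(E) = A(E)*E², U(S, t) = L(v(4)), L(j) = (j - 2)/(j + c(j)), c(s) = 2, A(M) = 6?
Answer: 0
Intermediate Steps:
v(Q) = 1 - Q (v(Q) = 6 - (5 + Q) = 6 + (-5 - Q) = 1 - Q)
L(j) = (-2 + j)/(2 + j) (L(j) = (j - 2)/(j + 2) = (-2 + j)/(2 + j))
U(S, t) = 5 (U(S, t) = (-2 + (1 - 1*4))/(2 + (1 - 1*4)) = (-2 + (1 - 4))/(2 + (1 - 4)) = (-2 - 3)/(2 - 3) = -5/(-1) = -1*(-5) = 5)
Z(E) = 6*E²
(U(-3, -6)*18)*Z(0) = (5*18)*(6*0²) = 90*(6*0) = 90*0 = 0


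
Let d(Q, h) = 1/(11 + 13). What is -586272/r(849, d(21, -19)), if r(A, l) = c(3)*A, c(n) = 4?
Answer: -48856/283 ≈ -172.64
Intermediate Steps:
d(Q, h) = 1/24
r(A, l) = 4*A
-586272/r(849, d(21, -19)) = -586272/(4*849) = -586272/3396 = -586272*1/3396 = -48856/283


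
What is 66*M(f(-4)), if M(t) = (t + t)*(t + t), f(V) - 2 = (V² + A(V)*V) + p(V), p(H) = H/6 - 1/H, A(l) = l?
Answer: 1786499/6 ≈ 2.9775e+5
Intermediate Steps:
p(H) = -1/H + H/6 (p(H) = H*(⅙) - 1/H = H/6 - 1/H = -1/H + H/6)
f(V) = 2 - 1/V + 2*V² + V/6 (f(V) = 2 + ((V² + V*V) + (-1/V + V/6)) = 2 + ((V² + V²) + (-1/V + V/6)) = 2 + (2*V² + (-1/V + V/6)) = 2 + (-1/V + 2*V² + V/6) = 2 - 1/V + 2*V² + V/6)
M(t) = 4*t² (M(t) = (2*t)*(2*t) = 4*t²)
66*M(f(-4)) = 66*(4*(2 - 1/(-4) + 2*(-4)² + (⅙)*(-4))²) = 66*(4*(2 - 1*(-¼) + 2*16 - ⅔)²) = 66*(4*(2 + ¼ + 32 - ⅔)²) = 66*(4*(403/12)²) = 66*(4*(162409/144)) = 66*(162409/36) = 1786499/6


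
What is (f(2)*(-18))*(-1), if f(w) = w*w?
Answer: 72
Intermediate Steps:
f(w) = w²
(f(2)*(-18))*(-1) = (2²*(-18))*(-1) = (4*(-18))*(-1) = -72*(-1) = 72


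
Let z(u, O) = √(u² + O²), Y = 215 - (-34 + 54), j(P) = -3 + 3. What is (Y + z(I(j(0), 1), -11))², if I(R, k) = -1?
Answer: (195 + √122)² ≈ 42455.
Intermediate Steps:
j(P) = 0
Y = 195 (Y = 215 - 1*20 = 215 - 20 = 195)
z(u, O) = √(O² + u²)
(Y + z(I(j(0), 1), -11))² = (195 + √((-11)² + (-1)²))² = (195 + √(121 + 1))² = (195 + √122)²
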